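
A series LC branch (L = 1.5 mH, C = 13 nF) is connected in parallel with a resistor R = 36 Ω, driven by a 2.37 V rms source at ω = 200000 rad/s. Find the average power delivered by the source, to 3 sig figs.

156 mW

X_L = ωL = 300 Ω
X_C = 1/(ωC) = 385 Ω
Branch 1: Z₁ = R = 36.0 Ω
Branch 2 (series LC): Z₂ = j(X_L − X_C) = −j84.6 Ω
Parallel: Z = Z₁Z₂/(Z₁+Z₂), |Z| = 33.1 Ω, ∠Z = -23.0°
I = V/|Z| = 71.5 mA
P = VI cos φ = 2.37 × 0.0715 × cos(-23.0°) = 156 mW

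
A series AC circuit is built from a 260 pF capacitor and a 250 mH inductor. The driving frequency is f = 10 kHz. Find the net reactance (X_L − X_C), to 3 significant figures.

-45500 Ω

ω = 2πf = 62830 rad/s
X_L = ωL = 15700 Ω
X_C = 1/(ωC) = 61200 Ω
X = 15700 − 61200 = -45500 Ω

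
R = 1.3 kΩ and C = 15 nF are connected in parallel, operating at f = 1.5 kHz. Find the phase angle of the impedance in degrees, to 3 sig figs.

ω = 2πf = 9425 rad/s
X_C = 1/(ωC) = 7070 Ω
Parallel: admittances add. Y = 1/R + jωC
Y = (0.000769 + j0.000141) S
|Y| = 0.000782 S → |Z| = 1/|Y| = 1280 Ω, ∠Z = −∠Y = -10.4°

-10.4°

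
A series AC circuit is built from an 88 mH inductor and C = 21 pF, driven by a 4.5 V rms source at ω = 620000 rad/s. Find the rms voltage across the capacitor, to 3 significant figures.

X_L = ωL = 54600 Ω
X_C = 1/(ωC) = 76800 Ω
Net reactance X = X_L − X_C = -22200 Ω
Z = − j22200 Ω
|Z| = √(0² + 22200²) = 22200 Ω
I = V/|Z| = 202 μA
V_C = I·|Z_C| = 0.000202 × 76800 = 15.5 V

15.5 V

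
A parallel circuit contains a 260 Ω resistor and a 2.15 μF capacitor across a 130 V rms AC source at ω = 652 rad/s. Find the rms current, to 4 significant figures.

X_C = 1/(ωC) = 713.4 Ω
Parallel: admittances add. Y = 1/R + jωC
Y = (0.003846 + j0.001402) S
|Y| = 0.004094 S → |Z| = 1/|Y| = 244.3 Ω, ∠Z = −∠Y = -20.03°
I = V/|Z| = 130/244.3 = 532.2 mA

532.2 mA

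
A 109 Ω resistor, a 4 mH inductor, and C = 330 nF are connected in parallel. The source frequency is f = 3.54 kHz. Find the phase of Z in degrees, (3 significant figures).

23.0°

ω = 2πf = 22240 rad/s
X_L = ωL = 89.0 Ω
X_C = 1/(ωC) = 136 Ω
Parallel: admittances add. Y = 1/R + 1/(jωL) + jωC
Y = (0.00917 − j0.00390) S
|Y| = 0.00997 S → |Z| = 1/|Y| = 100 Ω, ∠Z = −∠Y = 23.0°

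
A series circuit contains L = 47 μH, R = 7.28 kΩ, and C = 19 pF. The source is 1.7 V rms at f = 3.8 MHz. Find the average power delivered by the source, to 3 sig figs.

388 μW

ω = 2πf = 2.388e+07 rad/s
X_L = ωL = 1120 Ω
X_C = 1/(ωC) = 2200 Ω
Net reactance X = X_L − X_C = -1080 Ω
Z = 7280 − j1080 Ω
|Z| = √(7280² + 1080²) = 7360 Ω
∠Z = arctan(-1080/7280) = -8.46°
I = V/|Z| = 231 μA
P = VI cos φ = 1.7 × 0.000231 × cos(-8.46°) = 388 μW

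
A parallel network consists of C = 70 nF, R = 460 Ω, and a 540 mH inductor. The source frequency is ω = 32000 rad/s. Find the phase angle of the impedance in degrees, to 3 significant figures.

X_L = ωL = 17300 Ω
X_C = 1/(ωC) = 446 Ω
Parallel: admittances add. Y = 1/R + 1/(jωL) + jωC
Y = (0.00217 + j0.00218) S
|Y| = 0.00308 S → |Z| = 1/|Y| = 325 Ω, ∠Z = −∠Y = -45.1°

-45.1°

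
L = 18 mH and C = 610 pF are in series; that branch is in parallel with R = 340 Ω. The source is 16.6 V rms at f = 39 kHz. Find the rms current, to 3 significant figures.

49.4 mA

ω = 2πf = 245000 rad/s
X_L = ωL = 4410 Ω
X_C = 1/(ωC) = 6690 Ω
Branch 1: Z₁ = R = 340 Ω
Branch 2 (series LC): Z₂ = j(X_L − X_C) = −j2280 Ω
Parallel: Z = Z₁Z₂/(Z₁+Z₂), |Z| = 336 Ω, ∠Z = -8.48°
I = V/|Z| = 16.6/336 = 49.4 mA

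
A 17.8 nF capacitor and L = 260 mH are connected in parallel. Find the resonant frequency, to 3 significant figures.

2.34 kHz

ω₀ = 1/√(LC) = 1/√(0.26 × 1.78e-08) = 14700 rad/s
f₀ = ω₀/(2π) = 2.34 kHz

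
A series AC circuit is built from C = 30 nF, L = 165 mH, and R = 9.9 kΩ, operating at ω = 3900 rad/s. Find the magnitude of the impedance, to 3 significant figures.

X_L = ωL = 644 Ω
X_C = 1/(ωC) = 8550 Ω
Net reactance X = X_L − X_C = -7900 Ω
Z = 9900 − j7900 Ω
|Z| = √(9900² + 7900²) = 12700 Ω

12700 Ω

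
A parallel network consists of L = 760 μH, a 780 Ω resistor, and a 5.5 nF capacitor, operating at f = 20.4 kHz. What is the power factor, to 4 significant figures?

ω = 2πf = 128200 rad/s
X_L = ωL = 97.41 Ω
X_C = 1/(ωC) = 1418 Ω
Parallel: admittances add. Y = 1/R + 1/(jωL) + jωC
Y = (0.001282 − j0.009560) S
|Y| = 0.009646 S → |Z| = 1/|Y| = 103.7 Ω, ∠Z = −∠Y = 82.36°
cos φ = cos(82.36°) = 0.1329

0.1329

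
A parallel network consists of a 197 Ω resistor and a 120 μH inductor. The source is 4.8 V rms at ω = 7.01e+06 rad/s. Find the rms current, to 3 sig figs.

25.0 mA

X_L = ωL = 841 Ω
Parallel: admittances add. Y = 1/R + 1/(jωL)
Y = (0.00508 − j0.00119) S
|Y| = 0.00521 S → |Z| = 1/|Y| = 192 Ω, ∠Z = −∠Y = 13.2°
I = V/|Z| = 4.8/192 = 25.0 mA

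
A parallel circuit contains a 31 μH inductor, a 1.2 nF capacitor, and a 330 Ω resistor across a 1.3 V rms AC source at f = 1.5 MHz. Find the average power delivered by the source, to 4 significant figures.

ω = 2πf = 9.425e+06 rad/s
X_L = ωL = 292.2 Ω
X_C = 1/(ωC) = 88.42 Ω
Parallel: admittances add. Y = 1/R + 1/(jωL) + jωC
Y = (0.003030 + j0.007887) S
|Y| = 0.008449 S → |Z| = 1/|Y| = 118.4 Ω, ∠Z = −∠Y = -68.98°
I = V/|Z| = 10.98 mA
P = VI cos φ = 1.3 × 0.01098 × cos(-68.98°) = 5.121 mW

5.121 mW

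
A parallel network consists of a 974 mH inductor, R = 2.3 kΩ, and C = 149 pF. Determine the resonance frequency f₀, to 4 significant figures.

ω₀ = 1/√(LC) = 1/√(0.974 × 1.49e-10) = 83010 rad/s
f₀ = ω₀/(2π) = 13.21 kHz

13.21 kHz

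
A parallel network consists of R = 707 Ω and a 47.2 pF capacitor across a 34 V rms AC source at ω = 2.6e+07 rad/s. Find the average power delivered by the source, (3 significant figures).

X_C = 1/(ωC) = 815 Ω
Parallel: admittances add. Y = 1/R + jωC
Y = (0.00141 + j0.00123) S
|Y| = 0.00187 S → |Z| = 1/|Y| = 534 Ω, ∠Z = −∠Y = -40.9°
I = V/|Z| = 63.7 mA
P = VI cos φ = 34 × 0.0637 × cos(-40.9°) = 1.64 W

1.64 W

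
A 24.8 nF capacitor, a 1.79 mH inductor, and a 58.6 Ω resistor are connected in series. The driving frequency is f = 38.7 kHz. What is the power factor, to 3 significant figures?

ω = 2πf = 243200 rad/s
X_L = ωL = 435 Ω
X_C = 1/(ωC) = 166 Ω
Net reactance X = X_L − X_C = 269 Ω
Z = 58.6 + j269 Ω
|Z| = √(58.6² + 269²) = 276 Ω
∠Z = arctan(269/58.6) = 77.7°
cos φ = cos(77.7°) = 0.213

0.213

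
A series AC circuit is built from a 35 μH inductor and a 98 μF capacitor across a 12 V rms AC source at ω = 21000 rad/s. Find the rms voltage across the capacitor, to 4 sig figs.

X_L = ωL = 0.7350 Ω
X_C = 1/(ωC) = 0.4859 Ω
Net reactance X = X_L − X_C = 0.2491 Ω
Z = j0.2491 Ω
|Z| = √(0² + 0.2491²) = 0.2491 Ω
I = V/|Z| = 48.18 A
V_C = I·|Z_C| = 48.18 × 0.4859 = 23.41 V

23.41 V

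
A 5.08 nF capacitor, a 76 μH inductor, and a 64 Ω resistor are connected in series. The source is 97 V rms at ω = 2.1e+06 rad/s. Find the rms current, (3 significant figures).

1.06 A

X_L = ωL = 160 Ω
X_C = 1/(ωC) = 93.7 Ω
Net reactance X = X_L − X_C = 65.9 Ω
Z = 64.0 + j65.9 Ω
|Z| = √(64.0² + 65.9²) = 91.8 Ω
I = V/|Z| = 97/91.8 = 1.06 A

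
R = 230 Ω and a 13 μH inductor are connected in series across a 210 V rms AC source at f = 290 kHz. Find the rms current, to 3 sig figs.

ω = 2πf = 1.822e+06 rad/s
X_L = ωL = 23.7 Ω
Z = 230 + j23.7 Ω
|Z| = √(230² + 23.7²) = 231 Ω
I = V/|Z| = 210/231 = 908 mA

908 mA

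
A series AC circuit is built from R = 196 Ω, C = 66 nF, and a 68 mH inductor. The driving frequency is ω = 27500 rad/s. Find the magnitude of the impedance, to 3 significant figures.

1330 Ω

X_L = ωL = 1870 Ω
X_C = 1/(ωC) = 551 Ω
Net reactance X = X_L − X_C = 1320 Ω
Z = 196 + j1320 Ω
|Z| = √(196² + 1320²) = 1330 Ω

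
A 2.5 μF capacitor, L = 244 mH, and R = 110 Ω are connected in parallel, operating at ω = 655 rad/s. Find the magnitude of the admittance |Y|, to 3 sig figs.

10.2 mS

X_L = ωL = 160 Ω
X_C = 1/(ωC) = 611 Ω
Parallel: admittances add. Y = 1/R + 1/(jωL) + jωC
Y = (0.00909 − j0.00462) S
|Y| = 0.0102 S → |Z| = 1/|Y| = 98.1 Ω, ∠Z = −∠Y = 26.9°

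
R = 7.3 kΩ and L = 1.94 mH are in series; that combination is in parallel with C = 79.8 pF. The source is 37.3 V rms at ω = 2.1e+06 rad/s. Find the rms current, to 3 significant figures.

5.64 mA

X_L = ωL = 4070 Ω
X_C = 1/(ωC) = 5970 Ω
Branch 1 (R+jX_L): Z₁ = 7300 + j4070 Ω, |Z₁| = 8360 Ω
Branch 2 (−jX_C): Z₂ = −j5970 Ω
Parallel: Z = Z₁Z₂/(Z₁+Z₂), |Z| = 6610 Ω, ∠Z = -46.3°
I = V/|Z| = 37.3/6610 = 5.64 mA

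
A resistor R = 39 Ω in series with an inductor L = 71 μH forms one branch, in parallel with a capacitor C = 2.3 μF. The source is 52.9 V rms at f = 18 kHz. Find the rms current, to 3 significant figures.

13.6 A

ω = 2πf = 113100 rad/s
X_L = ωL = 8.03 Ω
X_C = 1/(ωC) = 3.84 Ω
Branch 1 (R+jX_L): Z₁ = 39.0 + j8.03 Ω, |Z₁| = 39.8 Ω
Branch 2 (−jX_C): Z₂ = −j3.84 Ω
Parallel: Z = Z₁Z₂/(Z₁+Z₂), |Z| = 3.90 Ω, ∠Z = -84.5°
I = V/|Z| = 52.9/3.90 = 13.6 A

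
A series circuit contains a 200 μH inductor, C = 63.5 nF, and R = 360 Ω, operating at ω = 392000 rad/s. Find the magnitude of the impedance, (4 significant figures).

362.0 Ω

X_L = ωL = 78.40 Ω
X_C = 1/(ωC) = 40.17 Ω
Net reactance X = X_L − X_C = 38.23 Ω
Z = 360.0 + j38.23 Ω
|Z| = √(360.0² + 38.23²) = 362.0 Ω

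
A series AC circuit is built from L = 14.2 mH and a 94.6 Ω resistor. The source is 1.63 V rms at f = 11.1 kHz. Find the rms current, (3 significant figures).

ω = 2πf = 69740 rad/s
X_L = ωL = 990 Ω
Z = 94.6 + j990 Ω
|Z| = √(94.6² + 990²) = 995 Ω
I = V/|Z| = 1.63/995 = 1.64 mA

1.64 mA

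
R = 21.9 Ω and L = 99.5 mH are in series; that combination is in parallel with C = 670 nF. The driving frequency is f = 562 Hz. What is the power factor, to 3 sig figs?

ω = 2πf = 3531 rad/s
X_L = ωL = 351 Ω
X_C = 1/(ωC) = 423 Ω
Branch 1 (R+jX_L): Z₁ = 21.9 + j351 Ω, |Z₁| = 352 Ω
Branch 2 (−jX_C): Z₂ = −j423 Ω
Parallel: Z = Z₁Z₂/(Z₁+Z₂), |Z| = 1990 Ω, ∠Z = 69.4°
cos φ = cos(69.4°) = 0.352

0.352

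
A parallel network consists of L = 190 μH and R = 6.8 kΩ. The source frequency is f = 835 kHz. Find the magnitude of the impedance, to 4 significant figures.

986.3 Ω

ω = 2πf = 5.246e+06 rad/s
X_L = ωL = 996.8 Ω
Parallel: admittances add. Y = 1/R + 1/(jωL)
Y = (0.0001471 − j0.001003) S
|Y| = 0.001014 S → |Z| = 1/|Y| = 986.3 Ω, ∠Z = −∠Y = 81.66°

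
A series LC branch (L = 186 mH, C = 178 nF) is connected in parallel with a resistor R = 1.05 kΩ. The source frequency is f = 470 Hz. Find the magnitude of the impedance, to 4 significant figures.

ω = 2πf = 2953 rad/s
X_L = ωL = 549.3 Ω
X_C = 1/(ωC) = 1902 Ω
Branch 1: Z₁ = R = 1050 Ω
Branch 2 (series LC): Z₂ = j(X_L − X_C) = −j1353 Ω
Parallel: Z = Z₁Z₂/(Z₁+Z₂), |Z| = 829.5 Ω, ∠Z = -37.81°

829.5 Ω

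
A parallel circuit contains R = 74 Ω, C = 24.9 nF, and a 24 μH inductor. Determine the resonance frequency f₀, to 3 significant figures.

ω₀ = 1/√(LC) = 1/√(2.4e-05 × 2.49e-08) = 1.294e+06 rad/s
f₀ = ω₀/(2π) = 206 kHz

206 kHz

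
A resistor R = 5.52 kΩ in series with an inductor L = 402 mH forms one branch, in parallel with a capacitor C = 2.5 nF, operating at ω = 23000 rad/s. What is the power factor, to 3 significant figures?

0.906

X_L = ωL = 9250 Ω
X_C = 1/(ωC) = 17400 Ω
Branch 1 (R+jX_L): Z₁ = 5520 + j9250 Ω, |Z₁| = 10800 Ω
Branch 2 (−jX_C): Z₂ = −j17400 Ω
Parallel: Z = Z₁Z₂/(Z₁+Z₂), |Z| = 19000 Ω, ∠Z = 25.0°
cos φ = cos(25.0°) = 0.906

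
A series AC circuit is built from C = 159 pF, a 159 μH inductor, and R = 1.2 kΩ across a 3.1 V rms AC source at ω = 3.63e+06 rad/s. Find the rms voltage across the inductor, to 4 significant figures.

X_L = ωL = 577.2 Ω
X_C = 1/(ωC) = 1733 Ω
Net reactance X = X_L − X_C = -1155 Ω
Z = 1200 − j1155 Ω
|Z| = √(1200² + 1155²) = 1666 Ω
I = V/|Z| = 1.861 mA
V_L = I·|Z_L| = 0.001861 × 577.2 = 1.074 V

1.074 V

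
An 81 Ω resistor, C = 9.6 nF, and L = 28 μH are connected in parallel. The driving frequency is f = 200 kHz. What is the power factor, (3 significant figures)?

ω = 2πf = 1.257e+06 rad/s
X_L = ωL = 35.2 Ω
X_C = 1/(ωC) = 82.9 Ω
Parallel: admittances add. Y = 1/R + 1/(jωL) + jωC
Y = (0.0123 − j0.0164) S
|Y| = 0.0205 S → |Z| = 1/|Y| = 48.8 Ω, ∠Z = −∠Y = 53.0°
cos φ = cos(53.0°) = 0.602

0.602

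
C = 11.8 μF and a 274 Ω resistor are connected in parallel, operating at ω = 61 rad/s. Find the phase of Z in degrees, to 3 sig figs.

-11.2°

X_C = 1/(ωC) = 1390 Ω
Parallel: admittances add. Y = 1/R + jωC
Y = (0.00365 + j0.000720) S
|Y| = 0.00372 S → |Z| = 1/|Y| = 269 Ω, ∠Z = −∠Y = -11.2°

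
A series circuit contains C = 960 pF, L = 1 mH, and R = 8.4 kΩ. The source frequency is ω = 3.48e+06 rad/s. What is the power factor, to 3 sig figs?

0.935

X_L = ωL = 3480 Ω
X_C = 1/(ωC) = 299 Ω
Net reactance X = X_L − X_C = 3180 Ω
Z = 8400 + j3180 Ω
|Z| = √(8400² + 3180²) = 8980 Ω
∠Z = arctan(3180/8400) = 20.7°
cos φ = cos(20.7°) = 0.935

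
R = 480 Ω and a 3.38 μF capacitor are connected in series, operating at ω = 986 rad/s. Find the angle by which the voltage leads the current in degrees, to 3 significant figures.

X_C = 1/(ωC) = 300 Ω
Z = 480 − j300 Ω
|Z| = √(480² + 300²) = 566 Ω
∠Z = arctan(-300/480) = -32.0°

-32.0°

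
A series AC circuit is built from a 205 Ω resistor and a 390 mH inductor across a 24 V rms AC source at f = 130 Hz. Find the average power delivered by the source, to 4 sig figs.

822.8 mW

ω = 2πf = 816.8 rad/s
X_L = ωL = 318.6 Ω
Z = 205.0 + j318.6 Ω
|Z| = √(205.0² + 318.6²) = 378.8 Ω
∠Z = arctan(318.6/205.0) = 57.24°
I = V/|Z| = 63.35 mA
P = VI cos φ = 24 × 0.06335 × cos(57.24°) = 822.8 mW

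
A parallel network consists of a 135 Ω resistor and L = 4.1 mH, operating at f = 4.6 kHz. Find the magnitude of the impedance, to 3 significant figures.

ω = 2πf = 28900 rad/s
X_L = ωL = 119 Ω
Parallel: admittances add. Y = 1/R + 1/(jωL)
Y = (0.00741 − j0.00844) S
|Y| = 0.0112 S → |Z| = 1/|Y| = 89.1 Ω, ∠Z = −∠Y = 48.7°

89.1 Ω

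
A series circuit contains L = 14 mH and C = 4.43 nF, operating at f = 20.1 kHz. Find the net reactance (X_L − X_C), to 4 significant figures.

-19.31 Ω

ω = 2πf = 126300 rad/s
X_L = ωL = 1768 Ω
X_C = 1/(ωC) = 1787 Ω
X = 1768 − 1787 = -19.31 Ω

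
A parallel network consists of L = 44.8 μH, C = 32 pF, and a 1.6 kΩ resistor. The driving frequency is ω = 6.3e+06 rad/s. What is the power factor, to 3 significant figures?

0.184

X_L = ωL = 282 Ω
X_C = 1/(ωC) = 4960 Ω
Parallel: admittances add. Y = 1/R + 1/(jωL) + jωC
Y = (0.000625 − j0.00334) S
|Y| = 0.00340 S → |Z| = 1/|Y| = 294 Ω, ∠Z = −∠Y = 79.4°
cos φ = cos(79.4°) = 0.184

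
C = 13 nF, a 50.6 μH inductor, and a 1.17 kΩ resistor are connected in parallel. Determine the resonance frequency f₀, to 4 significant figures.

ω₀ = 1/√(LC) = 1/√(5.06e-05 × 1.3e-08) = 1.233e+06 rad/s
f₀ = ω₀/(2π) = 196.2 kHz

196.2 kHz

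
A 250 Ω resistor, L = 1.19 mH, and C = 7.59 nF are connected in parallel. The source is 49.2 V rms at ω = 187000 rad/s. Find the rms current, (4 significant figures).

X_L = ωL = 222.5 Ω
X_C = 1/(ωC) = 704.6 Ω
Parallel: admittances add. Y = 1/R + 1/(jωL) + jωC
Y = (0.004000 − j0.003074) S
|Y| = 0.005045 S → |Z| = 1/|Y| = 198.2 Ω, ∠Z = −∠Y = 37.55°
I = V/|Z| = 49.2/198.2 = 248.2 mA

248.2 mA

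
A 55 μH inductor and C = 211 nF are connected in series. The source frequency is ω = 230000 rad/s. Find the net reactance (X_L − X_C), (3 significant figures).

X_L = ωL = 12.7 Ω
X_C = 1/(ωC) = 20.6 Ω
X = 12.7 − 20.6 = -7.96 Ω

-7.96 Ω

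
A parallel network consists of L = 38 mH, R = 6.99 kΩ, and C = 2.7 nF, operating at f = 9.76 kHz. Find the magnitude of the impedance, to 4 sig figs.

3335 Ω

ω = 2πf = 61320 rad/s
X_L = ωL = 2330 Ω
X_C = 1/(ωC) = 6040 Ω
Parallel: admittances add. Y = 1/R + 1/(jωL) + jωC
Y = (0.0001431 − j0.0002636) S
|Y| = 0.0002999 S → |Z| = 1/|Y| = 3335 Ω, ∠Z = −∠Y = 61.51°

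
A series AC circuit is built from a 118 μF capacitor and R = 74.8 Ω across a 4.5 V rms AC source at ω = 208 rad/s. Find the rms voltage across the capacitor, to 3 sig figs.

2.15 V

X_C = 1/(ωC) = 40.7 Ω
Z = 74.8 − j40.7 Ω
|Z| = √(74.8² + 40.7²) = 85.2 Ω
I = V/|Z| = 52.8 mA
V_C = I·|Z_C| = 0.0528 × 40.7 = 2.15 V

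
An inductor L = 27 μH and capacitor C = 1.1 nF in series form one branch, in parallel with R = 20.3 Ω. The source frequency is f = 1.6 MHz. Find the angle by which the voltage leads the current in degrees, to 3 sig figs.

6.40°

ω = 2πf = 1.005e+07 rad/s
X_L = ωL = 271 Ω
X_C = 1/(ωC) = 90.4 Ω
Branch 1: Z₁ = R = 20.3 Ω
Branch 2 (series LC): Z₂ = j(X_L − X_C) = j181 Ω
Parallel: Z = Z₁Z₂/(Z₁+Z₂), |Z| = 20.2 Ω, ∠Z = 6.40°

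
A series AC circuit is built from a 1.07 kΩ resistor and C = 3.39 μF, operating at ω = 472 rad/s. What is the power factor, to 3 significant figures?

0.863

X_C = 1/(ωC) = 625 Ω
Z = 1070 − j625 Ω
|Z| = √(1070² + 625²) = 1240 Ω
∠Z = arctan(-625/1070) = -30.3°
cos φ = cos(-30.3°) = 0.863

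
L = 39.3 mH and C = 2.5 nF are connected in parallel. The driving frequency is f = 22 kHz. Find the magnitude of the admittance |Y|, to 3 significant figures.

ω = 2πf = 138200 rad/s
X_L = ωL = 5430 Ω
X_C = 1/(ωC) = 2890 Ω
Parallel: admittances add. Y = 1/(jωL) + jωC
Y = (0 + j0.000161) S
|Y| = 0.000161 S → |Z| = 1/|Y| = 6190 Ω, ∠Z = −∠Y = -90.0°

161 μS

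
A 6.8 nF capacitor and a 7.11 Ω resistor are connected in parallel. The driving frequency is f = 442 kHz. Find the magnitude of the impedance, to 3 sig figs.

ω = 2πf = 2.777e+06 rad/s
X_C = 1/(ωC) = 53.0 Ω
Parallel: admittances add. Y = 1/R + jωC
Y = (0.141 + j0.0189) S
|Y| = 0.142 S → |Z| = 1/|Y| = 7.05 Ω, ∠Z = −∠Y = -7.65°

7.05 Ω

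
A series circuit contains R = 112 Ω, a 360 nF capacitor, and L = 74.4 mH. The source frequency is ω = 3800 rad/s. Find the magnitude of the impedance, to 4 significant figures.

X_L = ωL = 282.7 Ω
X_C = 1/(ωC) = 731.0 Ω
Net reactance X = X_L − X_C = -448.3 Ω
Z = 112.0 − j448.3 Ω
|Z| = √(112.0² + 448.3²) = 462.1 Ω

462.1 Ω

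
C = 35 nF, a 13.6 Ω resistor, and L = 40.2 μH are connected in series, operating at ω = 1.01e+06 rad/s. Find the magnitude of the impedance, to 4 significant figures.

18.35 Ω

X_L = ωL = 40.60 Ω
X_C = 1/(ωC) = 28.29 Ω
Net reactance X = X_L − X_C = 12.31 Ω
Z = 13.60 + j12.31 Ω
|Z| = √(13.60² + 12.31²) = 18.35 Ω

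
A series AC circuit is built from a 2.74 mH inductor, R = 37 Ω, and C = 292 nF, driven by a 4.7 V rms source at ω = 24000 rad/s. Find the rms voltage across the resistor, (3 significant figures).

X_L = ωL = 65.8 Ω
X_C = 1/(ωC) = 143 Ω
Net reactance X = X_L − X_C = -76.9 Ω
Z = 37.0 − j76.9 Ω
|Z| = √(37.0² + 76.9²) = 85.4 Ω
I = V/|Z| = 55.1 mA
V_R = I·|Z_R| = 0.0551 × 37.0 = 2.04 V

2.04 V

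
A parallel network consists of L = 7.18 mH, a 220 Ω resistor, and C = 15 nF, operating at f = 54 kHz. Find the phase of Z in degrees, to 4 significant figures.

ω = 2πf = 339300 rad/s
X_L = ωL = 2436 Ω
X_C = 1/(ωC) = 196.5 Ω
Parallel: admittances add. Y = 1/R + 1/(jωL) + jωC
Y = (0.004545 + j0.004679) S
|Y| = 0.006523 S → |Z| = 1/|Y| = 153.3 Ω, ∠Z = −∠Y = -45.83°

-45.83°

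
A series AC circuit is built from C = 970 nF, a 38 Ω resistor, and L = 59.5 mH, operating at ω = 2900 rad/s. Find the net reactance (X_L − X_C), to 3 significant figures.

X_L = ωL = 173 Ω
X_C = 1/(ωC) = 355 Ω
X = 173 − 355 = -183 Ω

-183 Ω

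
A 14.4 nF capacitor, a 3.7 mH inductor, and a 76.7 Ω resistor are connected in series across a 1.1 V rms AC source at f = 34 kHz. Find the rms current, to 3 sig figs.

2.33 mA

ω = 2πf = 213600 rad/s
X_L = ωL = 790 Ω
X_C = 1/(ωC) = 325 Ω
Net reactance X = X_L − X_C = 465 Ω
Z = 76.7 + j465 Ω
|Z| = √(76.7² + 465²) = 472 Ω
I = V/|Z| = 1.1/472 = 2.33 mA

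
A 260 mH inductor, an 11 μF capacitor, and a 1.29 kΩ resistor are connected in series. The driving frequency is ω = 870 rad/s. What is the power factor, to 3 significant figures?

0.996

X_L = ωL = 226 Ω
X_C = 1/(ωC) = 104 Ω
Net reactance X = X_L − X_C = 122 Ω
Z = 1290 + j122 Ω
|Z| = √(1290² + 122²) = 1300 Ω
∠Z = arctan(122/1290) = 5.39°
cos φ = cos(5.39°) = 0.996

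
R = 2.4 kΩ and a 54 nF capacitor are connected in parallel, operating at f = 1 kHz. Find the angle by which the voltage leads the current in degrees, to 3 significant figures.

ω = 2πf = 6283 rad/s
X_C = 1/(ωC) = 2950 Ω
Parallel: admittances add. Y = 1/R + jωC
Y = (0.000417 + j0.000339) S
|Y| = 0.000537 S → |Z| = 1/|Y| = 1860 Ω, ∠Z = −∠Y = -39.2°

-39.2°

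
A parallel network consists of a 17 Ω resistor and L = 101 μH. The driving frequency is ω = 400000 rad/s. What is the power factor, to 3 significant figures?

0.922

X_L = ωL = 40.4 Ω
Parallel: admittances add. Y = 1/R + 1/(jωL)
Y = (0.0588 − j0.0248) S
|Y| = 0.0638 S → |Z| = 1/|Y| = 15.7 Ω, ∠Z = −∠Y = 22.8°
cos φ = cos(22.8°) = 0.922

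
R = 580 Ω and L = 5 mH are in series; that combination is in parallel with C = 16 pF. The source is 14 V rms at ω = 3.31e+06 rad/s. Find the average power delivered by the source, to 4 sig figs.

X_L = ωL = 16550 Ω
X_C = 1/(ωC) = 18880 Ω
Branch 1 (R+jX_L): Z₁ = 580.0 + j16550 Ω, |Z₁| = 16560 Ω
Branch 2 (−jX_C): Z₂ = −j18880 Ω
Parallel: Z = Z₁Z₂/(Z₁+Z₂), |Z| = 130100 Ω, ∠Z = 74.03°
I = V/|Z| = 107.6 μA
P = VI cos φ = 14 × 0.0001076 × cos(74.03°) = 414.5 μW

414.5 μW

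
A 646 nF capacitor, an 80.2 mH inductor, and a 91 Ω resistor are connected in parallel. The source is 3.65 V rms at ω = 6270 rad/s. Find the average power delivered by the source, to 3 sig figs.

X_L = ωL = 503 Ω
X_C = 1/(ωC) = 247 Ω
Parallel: admittances add. Y = 1/R + 1/(jωL) + jωC
Y = (0.0110 + j0.00206) S
|Y| = 0.0112 S → |Z| = 1/|Y| = 89.4 Ω, ∠Z = −∠Y = -10.6°
I = V/|Z| = 40.8 mA
P = VI cos φ = 3.65 × 0.0408 × cos(-10.6°) = 146 mW

146 mW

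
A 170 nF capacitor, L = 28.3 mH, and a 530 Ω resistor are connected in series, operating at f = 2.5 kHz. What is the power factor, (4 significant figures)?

ω = 2πf = 15710 rad/s
X_L = ωL = 444.5 Ω
X_C = 1/(ωC) = 374.5 Ω
Net reactance X = X_L − X_C = 70.05 Ω
Z = 530.0 + j70.05 Ω
|Z| = √(530.0² + 70.05²) = 534.6 Ω
∠Z = arctan(70.05/530.0) = 7.529°
cos φ = cos(7.529°) = 0.9914

0.9914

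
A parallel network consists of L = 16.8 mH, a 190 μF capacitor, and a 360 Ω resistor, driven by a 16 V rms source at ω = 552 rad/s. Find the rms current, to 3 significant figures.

64.9 mA

X_L = ωL = 9.27 Ω
X_C = 1/(ωC) = 9.53 Ω
Parallel: admittances add. Y = 1/R + 1/(jωL) + jωC
Y = (0.00278 − j0.00295) S
|Y| = 0.00405 S → |Z| = 1/|Y| = 247 Ω, ∠Z = −∠Y = 46.8°
I = V/|Z| = 16/247 = 64.9 mA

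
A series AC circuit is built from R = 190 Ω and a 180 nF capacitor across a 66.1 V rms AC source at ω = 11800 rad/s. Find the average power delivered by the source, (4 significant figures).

X_C = 1/(ωC) = 470.8 Ω
Z = 190.0 − j470.8 Ω
|Z| = √(190.0² + 470.8²) = 507.7 Ω
∠Z = arctan(-470.8/190.0) = -68.02°
I = V/|Z| = 130.2 mA
P = VI cos φ = 66.1 × 0.1302 × cos(-68.02°) = 3.221 W

3.221 W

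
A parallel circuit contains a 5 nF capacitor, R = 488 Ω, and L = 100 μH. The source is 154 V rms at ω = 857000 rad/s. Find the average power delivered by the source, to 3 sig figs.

X_L = ωL = 85.7 Ω
X_C = 1/(ωC) = 233 Ω
Parallel: admittances add. Y = 1/R + 1/(jωL) + jωC
Y = (0.00205 − j0.00738) S
|Y| = 0.00766 S → |Z| = 1/|Y| = 131 Ω, ∠Z = −∠Y = 74.5°
I = V/|Z| = 1.18 A
P = VI cos φ = 154 × 1.18 × cos(74.5°) = 48.6 W

48.6 W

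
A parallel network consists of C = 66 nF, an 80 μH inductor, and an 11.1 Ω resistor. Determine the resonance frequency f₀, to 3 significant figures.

ω₀ = 1/√(LC) = 1/√(8e-05 × 6.6e-08) = 435200 rad/s
f₀ = ω₀/(2π) = 69.3 kHz

69.3 kHz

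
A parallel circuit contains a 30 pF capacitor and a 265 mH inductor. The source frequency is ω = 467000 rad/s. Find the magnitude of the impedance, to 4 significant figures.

X_L = ωL = 123800 Ω
X_C = 1/(ωC) = 71380 Ω
Parallel: admittances add. Y = 1/(jωL) + jωC
Y = (0 + j5.93e-06) S
|Y| = 5.93e-06 S → |Z| = 1/|Y| = 168600 Ω, ∠Z = −∠Y = -90.00°

168600 Ω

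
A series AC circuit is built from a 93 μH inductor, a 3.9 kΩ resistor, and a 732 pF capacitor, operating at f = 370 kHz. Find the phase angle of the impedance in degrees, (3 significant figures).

-5.44°

ω = 2πf = 2.325e+06 rad/s
X_L = ωL = 216 Ω
X_C = 1/(ωC) = 588 Ω
Net reactance X = X_L − X_C = -371 Ω
Z = 3900 − j371 Ω
|Z| = √(3900² + 371²) = 3920 Ω
∠Z = arctan(-371/3900) = -5.44°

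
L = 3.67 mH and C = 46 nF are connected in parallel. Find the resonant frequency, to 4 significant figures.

12.25 kHz

ω₀ = 1/√(LC) = 1/√(0.00367 × 4.6e-08) = 76960 rad/s
f₀ = ω₀/(2π) = 12.25 kHz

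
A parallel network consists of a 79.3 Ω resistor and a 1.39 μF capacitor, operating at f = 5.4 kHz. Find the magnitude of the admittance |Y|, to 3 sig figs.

ω = 2πf = 33930 rad/s
X_C = 1/(ωC) = 21.2 Ω
Parallel: admittances add. Y = 1/R + jωC
Y = (0.0126 + j0.0472) S
|Y| = 0.0488 S → |Z| = 1/|Y| = 20.5 Ω, ∠Z = −∠Y = -75.0°

48.8 mS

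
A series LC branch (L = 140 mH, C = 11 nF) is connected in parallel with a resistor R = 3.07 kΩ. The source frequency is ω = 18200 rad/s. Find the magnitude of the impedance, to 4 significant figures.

X_L = ωL = 2548 Ω
X_C = 1/(ωC) = 4995 Ω
Branch 1: Z₁ = R = 3070 Ω
Branch 2 (series LC): Z₂ = j(X_L − X_C) = −j2447 Ω
Parallel: Z = Z₁Z₂/(Z₁+Z₂), |Z| = 1914 Ω, ∠Z = -51.44°

1914 Ω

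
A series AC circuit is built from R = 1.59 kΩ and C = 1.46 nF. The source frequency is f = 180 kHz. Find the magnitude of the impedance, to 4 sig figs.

ω = 2πf = 1.131e+06 rad/s
X_C = 1/(ωC) = 605.6 Ω
Z = 1590 − j605.6 Ω
|Z| = √(1590² + 605.6²) = 1701 Ω

1701 Ω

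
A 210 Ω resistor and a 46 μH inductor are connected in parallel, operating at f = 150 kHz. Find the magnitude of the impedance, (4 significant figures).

ω = 2πf = 942500 rad/s
X_L = ωL = 43.35 Ω
Parallel: admittances add. Y = 1/R + 1/(jωL)
Y = (0.004762 − j0.02307) S
|Y| = 0.02355 S → |Z| = 1/|Y| = 42.46 Ω, ∠Z = −∠Y = 78.34°

42.46 Ω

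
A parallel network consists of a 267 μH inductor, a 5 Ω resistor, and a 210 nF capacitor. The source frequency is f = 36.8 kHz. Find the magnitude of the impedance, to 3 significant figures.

4.94 Ω

ω = 2πf = 231200 rad/s
X_L = ωL = 61.7 Ω
X_C = 1/(ωC) = 20.6 Ω
Parallel: admittances add. Y = 1/R + 1/(jωL) + jωC
Y = (0.200 + j0.0324) S
|Y| = 0.203 S → |Z| = 1/|Y| = 4.94 Ω, ∠Z = −∠Y = -9.19°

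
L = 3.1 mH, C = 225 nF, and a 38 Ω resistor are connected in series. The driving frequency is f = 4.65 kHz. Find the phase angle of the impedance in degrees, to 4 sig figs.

-58.31°

ω = 2πf = 29220 rad/s
X_L = ωL = 90.57 Ω
X_C = 1/(ωC) = 152.1 Ω
Net reactance X = X_L − X_C = -61.55 Ω
Z = 38.00 − j61.55 Ω
|Z| = √(38.00² + 61.55²) = 72.33 Ω
∠Z = arctan(-61.55/38.00) = -58.31°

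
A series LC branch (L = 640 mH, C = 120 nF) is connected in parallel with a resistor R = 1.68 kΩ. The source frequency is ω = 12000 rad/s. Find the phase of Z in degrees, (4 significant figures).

13.52°

X_L = ωL = 7680 Ω
X_C = 1/(ωC) = 694.4 Ω
Branch 1: Z₁ = R = 1680 Ω
Branch 2 (series LC): Z₂ = j(X_L − X_C) = j6986 Ω
Parallel: Z = Z₁Z₂/(Z₁+Z₂), |Z| = 1633 Ω, ∠Z = 13.52°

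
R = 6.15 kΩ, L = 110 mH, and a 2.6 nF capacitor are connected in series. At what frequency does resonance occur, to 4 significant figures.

ω₀ = 1/√(LC) = 1/√(0.11 × 2.6e-09) = 59130 rad/s
f₀ = ω₀/(2π) = 9.411 kHz

9.411 kHz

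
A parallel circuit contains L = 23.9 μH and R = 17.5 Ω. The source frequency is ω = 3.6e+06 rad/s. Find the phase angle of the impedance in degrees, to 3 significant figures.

X_L = ωL = 86.0 Ω
Parallel: admittances add. Y = 1/R + 1/(jωL)
Y = (0.0571 − j0.0116) S
|Y| = 0.0583 S → |Z| = 1/|Y| = 17.1 Ω, ∠Z = −∠Y = 11.5°

11.5°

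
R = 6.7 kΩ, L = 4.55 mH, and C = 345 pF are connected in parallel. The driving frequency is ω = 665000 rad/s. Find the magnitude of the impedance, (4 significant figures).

X_L = ωL = 3026 Ω
X_C = 1/(ωC) = 4359 Ω
Parallel: admittances add. Y = 1/R + 1/(jωL) + jωC
Y = (0.0001493 − j0.0001011) S
|Y| = 0.0001803 S → |Z| = 1/|Y| = 5548 Ω, ∠Z = −∠Y = 34.11°

5548 Ω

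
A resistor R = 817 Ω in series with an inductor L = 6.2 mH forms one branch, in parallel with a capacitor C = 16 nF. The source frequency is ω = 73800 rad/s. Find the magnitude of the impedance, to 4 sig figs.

X_L = ωL = 457.6 Ω
X_C = 1/(ωC) = 846.9 Ω
Branch 1 (R+jX_L): Z₁ = 817.0 + j457.6 Ω, |Z₁| = 936.4 Ω
Branch 2 (−jX_C): Z₂ = −j846.9 Ω
Parallel: Z = Z₁Z₂/(Z₁+Z₂), |Z| = 876.2 Ω, ∠Z = -35.27°

876.2 Ω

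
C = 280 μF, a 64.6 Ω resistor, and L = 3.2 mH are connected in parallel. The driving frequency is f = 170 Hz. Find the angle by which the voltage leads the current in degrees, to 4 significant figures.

ω = 2πf = 1068 rad/s
X_L = ωL = 3.418 Ω
X_C = 1/(ωC) = 3.344 Ω
Parallel: admittances add. Y = 1/R + 1/(jωL) + jωC
Y = (0.01548 + j0.006515) S
|Y| = 0.01680 S → |Z| = 1/|Y| = 59.54 Ω, ∠Z = −∠Y = -22.83°

-22.83°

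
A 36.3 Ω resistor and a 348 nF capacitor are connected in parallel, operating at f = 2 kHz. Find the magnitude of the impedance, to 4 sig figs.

35.85 Ω

ω = 2πf = 12570 rad/s
X_C = 1/(ωC) = 228.7 Ω
Parallel: admittances add. Y = 1/R + jωC
Y = (0.02755 + j0.004373) S
|Y| = 0.02789 S → |Z| = 1/|Y| = 35.85 Ω, ∠Z = −∠Y = -9.020°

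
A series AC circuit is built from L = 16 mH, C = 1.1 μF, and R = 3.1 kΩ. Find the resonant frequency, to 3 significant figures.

ω₀ = 1/√(LC) = 1/√(0.016 × 1.1e-06) = 7538 rad/s
f₀ = ω₀/(2π) = 1.20 kHz

1.20 kHz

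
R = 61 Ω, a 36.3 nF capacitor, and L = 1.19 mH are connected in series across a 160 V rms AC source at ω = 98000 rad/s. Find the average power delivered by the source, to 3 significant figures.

X_L = ωL = 117 Ω
X_C = 1/(ωC) = 281 Ω
Net reactance X = X_L − X_C = -164 Ω
Z = 61.0 − j164 Ω
|Z| = √(61.0² + 164²) = 175 Ω
∠Z = arctan(-164/61.0) = -69.7°
I = V/|Z| = 912 mA
P = VI cos φ = 160 × 0.912 × cos(-69.7°) = 50.7 W

50.7 W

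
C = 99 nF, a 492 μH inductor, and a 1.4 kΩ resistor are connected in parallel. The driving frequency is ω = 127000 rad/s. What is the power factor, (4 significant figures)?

0.2038

X_L = ωL = 62.48 Ω
X_C = 1/(ωC) = 79.54 Ω
Parallel: admittances add. Y = 1/R + 1/(jωL) + jωC
Y = (0.0007143 − j0.003431) S
|Y| = 0.003505 S → |Z| = 1/|Y| = 285.3 Ω, ∠Z = −∠Y = 78.24°
cos φ = cos(78.24°) = 0.2038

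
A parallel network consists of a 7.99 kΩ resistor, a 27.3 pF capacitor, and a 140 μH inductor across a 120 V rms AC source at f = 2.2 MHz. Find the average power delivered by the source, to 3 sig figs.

1.80 W

ω = 2πf = 1.382e+07 rad/s
X_L = ωL = 1940 Ω
X_C = 1/(ωC) = 2650 Ω
Parallel: admittances add. Y = 1/R + 1/(jωL) + jωC
Y = (0.000125 − j0.000139) S
|Y| = 0.000187 S → |Z| = 1/|Y| = 5340 Ω, ∠Z = −∠Y = 48.1°
I = V/|Z| = 22.5 mA
P = VI cos φ = 120 × 0.0225 × cos(48.1°) = 1.80 W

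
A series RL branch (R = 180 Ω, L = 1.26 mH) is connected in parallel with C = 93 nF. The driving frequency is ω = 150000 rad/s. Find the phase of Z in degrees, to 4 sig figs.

-76.70°

X_L = ωL = 189.0 Ω
X_C = 1/(ωC) = 71.68 Ω
Branch 1 (R+jX_L): Z₁ = 180.0 + j189.0 Ω, |Z₁| = 261.0 Ω
Branch 2 (−jX_C): Z₂ = −j71.68 Ω
Parallel: Z = Z₁Z₂/(Z₁+Z₂), |Z| = 87.08 Ω, ∠Z = -76.70°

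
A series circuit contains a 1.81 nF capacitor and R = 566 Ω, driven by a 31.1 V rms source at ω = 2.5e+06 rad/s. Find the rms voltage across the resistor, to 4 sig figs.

28.97 V

X_C = 1/(ωC) = 221.0 Ω
Z = 566.0 − j221.0 Ω
|Z| = √(566.0² + 221.0²) = 607.6 Ω
I = V/|Z| = 51.18 mA
V_R = I·|Z_R| = 0.05118 × 566.0 = 28.97 V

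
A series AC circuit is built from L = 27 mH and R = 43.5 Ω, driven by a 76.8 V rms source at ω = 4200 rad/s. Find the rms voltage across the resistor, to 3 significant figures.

X_L = ωL = 113 Ω
Z = 43.5 + j113 Ω
|Z| = √(43.5² + 113²) = 121 Ω
I = V/|Z| = 632 mA
V_R = I·|Z_R| = 0.632 × 43.5 = 27.5 V

27.5 V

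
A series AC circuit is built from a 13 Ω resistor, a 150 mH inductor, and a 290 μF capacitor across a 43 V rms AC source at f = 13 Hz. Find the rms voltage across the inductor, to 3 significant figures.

16.1 V

ω = 2πf = 81.68 rad/s
X_L = ωL = 12.3 Ω
X_C = 1/(ωC) = 42.2 Ω
Net reactance X = X_L − X_C = -30.0 Ω
Z = 13.0 − j30.0 Ω
|Z| = √(13.0² + 30.0²) = 32.7 Ω
I = V/|Z| = 1.32 A
V_L = I·|Z_L| = 1.32 × 12.3 = 16.1 V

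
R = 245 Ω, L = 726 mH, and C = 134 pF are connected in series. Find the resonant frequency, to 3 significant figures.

16.1 kHz

ω₀ = 1/√(LC) = 1/√(0.726 × 1.34e-10) = 101400 rad/s
f₀ = ω₀/(2π) = 16.1 kHz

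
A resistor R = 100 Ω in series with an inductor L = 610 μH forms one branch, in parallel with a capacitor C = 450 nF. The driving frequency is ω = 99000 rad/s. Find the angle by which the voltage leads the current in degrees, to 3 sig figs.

X_L = ωL = 60.4 Ω
X_C = 1/(ωC) = 22.4 Ω
Branch 1 (R+jX_L): Z₁ = 100 + j60.4 Ω, |Z₁| = 117 Ω
Branch 2 (−jX_C): Z₂ = −j22.4 Ω
Parallel: Z = Z₁Z₂/(Z₁+Z₂), |Z| = 24.5 Ω, ∠Z = -79.7°

-79.7°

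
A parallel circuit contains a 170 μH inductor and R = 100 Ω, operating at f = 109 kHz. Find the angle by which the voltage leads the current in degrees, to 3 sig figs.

40.7°

ω = 2πf = 684900 rad/s
X_L = ωL = 116 Ω
Parallel: admittances add. Y = 1/R + 1/(jωL)
Y = (0.0100 − j0.00859) S
|Y| = 0.0132 S → |Z| = 1/|Y| = 75.9 Ω, ∠Z = −∠Y = 40.7°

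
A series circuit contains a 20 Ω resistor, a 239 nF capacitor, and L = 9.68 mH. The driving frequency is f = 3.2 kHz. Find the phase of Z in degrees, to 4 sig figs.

-33.96°

ω = 2πf = 20110 rad/s
X_L = ωL = 194.6 Ω
X_C = 1/(ωC) = 208.1 Ω
Net reactance X = X_L − X_C = -13.47 Ω
Z = 20.00 − j13.47 Ω
|Z| = √(20.00² + 13.47²) = 24.11 Ω
∠Z = arctan(-13.47/20.00) = -33.96°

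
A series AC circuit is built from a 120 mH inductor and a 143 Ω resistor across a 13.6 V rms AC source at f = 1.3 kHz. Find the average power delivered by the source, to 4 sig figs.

ω = 2πf = 8168 rad/s
X_L = ωL = 980.2 Ω
Z = 143.0 + j980.2 Ω
|Z| = √(143.0² + 980.2²) = 990.6 Ω
∠Z = arctan(980.2/143.0) = 81.70°
I = V/|Z| = 13.73 mA
P = VI cos φ = 13.6 × 0.01373 × cos(81.70°) = 26.96 mW

26.96 mW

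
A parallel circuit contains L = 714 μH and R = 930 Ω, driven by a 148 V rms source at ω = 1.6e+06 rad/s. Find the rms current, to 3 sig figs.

205 mA

X_L = ωL = 1140 Ω
Parallel: admittances add. Y = 1/R + 1/(jωL)
Y = (0.00108 − j0.000875) S
|Y| = 0.00139 S → |Z| = 1/|Y| = 721 Ω, ∠Z = −∠Y = 39.1°
I = V/|Z| = 148/721 = 205 mA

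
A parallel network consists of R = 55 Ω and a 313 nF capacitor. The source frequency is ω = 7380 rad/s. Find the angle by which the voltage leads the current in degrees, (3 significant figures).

X_C = 1/(ωC) = 433 Ω
Parallel: admittances add. Y = 1/R + jωC
Y = (0.0182 + j0.00231) S
|Y| = 0.0183 S → |Z| = 1/|Y| = 54.6 Ω, ∠Z = −∠Y = -7.24°

-7.24°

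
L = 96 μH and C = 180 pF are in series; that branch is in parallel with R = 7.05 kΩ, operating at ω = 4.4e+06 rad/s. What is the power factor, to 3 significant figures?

0.118

X_L = ωL = 422 Ω
X_C = 1/(ωC) = 1260 Ω
Branch 1: Z₁ = R = 7050 Ω
Branch 2 (series LC): Z₂ = j(X_L − X_C) = −j840 Ω
Parallel: Z = Z₁Z₂/(Z₁+Z₂), |Z| = 834 Ω, ∠Z = -83.2°
cos φ = cos(-83.2°) = 0.118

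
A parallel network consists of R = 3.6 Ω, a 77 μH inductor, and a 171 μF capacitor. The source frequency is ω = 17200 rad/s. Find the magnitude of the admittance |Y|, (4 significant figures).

X_L = ωL = 1.324 Ω
X_C = 1/(ωC) = 0.3400 Ω
Parallel: admittances add. Y = 1/R + 1/(jωL) + jωC
Y = (0.2778 + j2.186) S
|Y| = 2.204 S → |Z| = 1/|Y| = 0.4538 Ω, ∠Z = −∠Y = -82.76°

2.204 S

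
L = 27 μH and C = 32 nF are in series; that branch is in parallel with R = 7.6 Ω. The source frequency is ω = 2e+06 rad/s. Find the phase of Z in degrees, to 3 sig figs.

11.2°

X_L = ωL = 54.0 Ω
X_C = 1/(ωC) = 15.6 Ω
Branch 1: Z₁ = R = 7.60 Ω
Branch 2 (series LC): Z₂ = j(X_L − X_C) = j38.4 Ω
Parallel: Z = Z₁Z₂/(Z₁+Z₂), |Z| = 7.46 Ω, ∠Z = 11.2°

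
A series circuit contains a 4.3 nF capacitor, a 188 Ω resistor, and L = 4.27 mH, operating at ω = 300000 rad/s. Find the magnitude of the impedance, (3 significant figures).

X_L = ωL = 1280 Ω
X_C = 1/(ωC) = 775 Ω
Net reactance X = X_L − X_C = 506 Ω
Z = 188 + j506 Ω
|Z| = √(188² + 506²) = 540 Ω

540 Ω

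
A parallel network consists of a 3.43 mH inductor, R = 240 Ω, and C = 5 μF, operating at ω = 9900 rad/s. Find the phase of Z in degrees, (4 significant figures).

-78.26°

X_L = ωL = 33.96 Ω
X_C = 1/(ωC) = 20.20 Ω
Parallel: admittances add. Y = 1/R + 1/(jωL) + jωC
Y = (0.004167 + j0.02005) S
|Y| = 0.02048 S → |Z| = 1/|Y| = 48.83 Ω, ∠Z = −∠Y = -78.26°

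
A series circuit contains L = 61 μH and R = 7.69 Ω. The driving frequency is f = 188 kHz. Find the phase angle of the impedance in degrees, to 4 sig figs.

83.91°

ω = 2πf = 1.181e+06 rad/s
X_L = ωL = 72.06 Ω
Z = 7.690 + j72.06 Ω
|Z| = √(7.690² + 72.06²) = 72.46 Ω
∠Z = arctan(72.06/7.690) = 83.91°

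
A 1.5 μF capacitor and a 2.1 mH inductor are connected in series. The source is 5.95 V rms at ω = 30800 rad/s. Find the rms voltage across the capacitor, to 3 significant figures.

X_L = ωL = 64.7 Ω
X_C = 1/(ωC) = 21.6 Ω
Net reactance X = X_L − X_C = 43.0 Ω
Z = j43.0 Ω
|Z| = √(0² + 43.0²) = 43.0 Ω
I = V/|Z| = 138 mA
V_C = I·|Z_C| = 0.138 × 21.6 = 2.99 V

2.99 V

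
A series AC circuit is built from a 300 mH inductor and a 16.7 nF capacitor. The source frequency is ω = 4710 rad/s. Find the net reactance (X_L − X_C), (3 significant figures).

-11300 Ω

X_L = ωL = 1410 Ω
X_C = 1/(ωC) = 12700 Ω
X = 1410 − 12700 = -11300 Ω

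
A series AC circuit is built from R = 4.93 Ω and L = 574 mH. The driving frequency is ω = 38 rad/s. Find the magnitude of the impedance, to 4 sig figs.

22.36 Ω

X_L = ωL = 21.81 Ω
Z = 4.930 + j21.81 Ω
|Z| = √(4.930² + 21.81²) = 22.36 Ω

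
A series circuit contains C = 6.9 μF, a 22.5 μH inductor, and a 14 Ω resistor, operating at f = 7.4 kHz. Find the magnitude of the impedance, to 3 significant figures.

14.2 Ω

ω = 2πf = 46500 rad/s
X_L = ωL = 1.05 Ω
X_C = 1/(ωC) = 3.12 Ω
Net reactance X = X_L − X_C = -2.07 Ω
Z = 14.0 − j2.07 Ω
|Z| = √(14.0² + 2.07²) = 14.2 Ω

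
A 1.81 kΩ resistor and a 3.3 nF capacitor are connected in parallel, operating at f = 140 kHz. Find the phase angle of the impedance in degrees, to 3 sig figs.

ω = 2πf = 879600 rad/s
X_C = 1/(ωC) = 344 Ω
Parallel: admittances add. Y = 1/R + jωC
Y = (0.000552 + j0.00290) S
|Y| = 0.00295 S → |Z| = 1/|Y| = 338 Ω, ∠Z = −∠Y = -79.2°

-79.2°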